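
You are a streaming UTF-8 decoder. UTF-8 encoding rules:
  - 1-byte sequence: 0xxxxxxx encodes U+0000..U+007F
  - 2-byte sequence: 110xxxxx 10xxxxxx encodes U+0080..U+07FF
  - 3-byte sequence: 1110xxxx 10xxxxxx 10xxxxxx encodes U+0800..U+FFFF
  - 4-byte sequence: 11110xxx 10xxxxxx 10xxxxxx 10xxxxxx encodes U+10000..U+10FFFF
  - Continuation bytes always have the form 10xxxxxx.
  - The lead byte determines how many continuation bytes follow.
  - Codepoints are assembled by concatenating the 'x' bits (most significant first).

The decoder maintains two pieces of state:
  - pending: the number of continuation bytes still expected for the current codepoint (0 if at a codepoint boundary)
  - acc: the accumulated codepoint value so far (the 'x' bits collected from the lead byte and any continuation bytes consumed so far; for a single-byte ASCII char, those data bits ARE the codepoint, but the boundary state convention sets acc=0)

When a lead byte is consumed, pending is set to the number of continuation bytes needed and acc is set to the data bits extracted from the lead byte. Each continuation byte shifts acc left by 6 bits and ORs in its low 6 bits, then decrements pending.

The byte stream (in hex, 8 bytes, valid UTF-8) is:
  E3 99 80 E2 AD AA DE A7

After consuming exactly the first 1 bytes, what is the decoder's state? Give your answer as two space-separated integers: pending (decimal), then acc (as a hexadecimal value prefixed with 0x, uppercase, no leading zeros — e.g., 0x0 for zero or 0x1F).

Answer: 2 0x3

Derivation:
Byte[0]=E3: 3-byte lead. pending=2, acc=0x3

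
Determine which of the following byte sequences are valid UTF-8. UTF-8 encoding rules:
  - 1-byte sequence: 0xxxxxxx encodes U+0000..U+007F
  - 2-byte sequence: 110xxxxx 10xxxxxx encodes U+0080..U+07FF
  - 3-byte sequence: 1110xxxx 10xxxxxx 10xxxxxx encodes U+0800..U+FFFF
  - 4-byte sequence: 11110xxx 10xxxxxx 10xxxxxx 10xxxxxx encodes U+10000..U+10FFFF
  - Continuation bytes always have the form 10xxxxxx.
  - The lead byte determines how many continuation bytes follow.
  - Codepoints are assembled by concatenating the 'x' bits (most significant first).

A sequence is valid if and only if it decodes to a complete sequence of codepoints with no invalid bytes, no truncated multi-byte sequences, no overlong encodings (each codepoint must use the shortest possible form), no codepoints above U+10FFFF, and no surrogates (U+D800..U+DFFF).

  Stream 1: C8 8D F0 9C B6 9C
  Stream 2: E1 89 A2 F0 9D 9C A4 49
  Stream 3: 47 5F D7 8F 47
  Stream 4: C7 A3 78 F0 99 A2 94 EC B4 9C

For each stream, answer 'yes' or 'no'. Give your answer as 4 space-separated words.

Stream 1: decodes cleanly. VALID
Stream 2: decodes cleanly. VALID
Stream 3: decodes cleanly. VALID
Stream 4: decodes cleanly. VALID

Answer: yes yes yes yes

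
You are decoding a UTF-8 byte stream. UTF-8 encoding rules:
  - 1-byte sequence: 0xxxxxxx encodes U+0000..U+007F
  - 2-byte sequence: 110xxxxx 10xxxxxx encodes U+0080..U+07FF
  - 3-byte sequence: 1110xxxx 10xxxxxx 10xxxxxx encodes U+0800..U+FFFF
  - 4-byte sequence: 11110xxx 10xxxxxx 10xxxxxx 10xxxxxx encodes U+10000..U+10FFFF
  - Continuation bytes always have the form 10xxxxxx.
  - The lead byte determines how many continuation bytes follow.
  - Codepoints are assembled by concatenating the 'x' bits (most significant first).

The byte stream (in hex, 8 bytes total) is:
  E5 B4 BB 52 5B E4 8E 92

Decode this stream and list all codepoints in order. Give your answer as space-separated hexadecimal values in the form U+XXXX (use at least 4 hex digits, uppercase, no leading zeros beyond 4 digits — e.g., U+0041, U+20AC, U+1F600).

Answer: U+5D3B U+0052 U+005B U+4392

Derivation:
Byte[0]=E5: 3-byte lead, need 2 cont bytes. acc=0x5
Byte[1]=B4: continuation. acc=(acc<<6)|0x34=0x174
Byte[2]=BB: continuation. acc=(acc<<6)|0x3B=0x5D3B
Completed: cp=U+5D3B (starts at byte 0)
Byte[3]=52: 1-byte ASCII. cp=U+0052
Byte[4]=5B: 1-byte ASCII. cp=U+005B
Byte[5]=E4: 3-byte lead, need 2 cont bytes. acc=0x4
Byte[6]=8E: continuation. acc=(acc<<6)|0x0E=0x10E
Byte[7]=92: continuation. acc=(acc<<6)|0x12=0x4392
Completed: cp=U+4392 (starts at byte 5)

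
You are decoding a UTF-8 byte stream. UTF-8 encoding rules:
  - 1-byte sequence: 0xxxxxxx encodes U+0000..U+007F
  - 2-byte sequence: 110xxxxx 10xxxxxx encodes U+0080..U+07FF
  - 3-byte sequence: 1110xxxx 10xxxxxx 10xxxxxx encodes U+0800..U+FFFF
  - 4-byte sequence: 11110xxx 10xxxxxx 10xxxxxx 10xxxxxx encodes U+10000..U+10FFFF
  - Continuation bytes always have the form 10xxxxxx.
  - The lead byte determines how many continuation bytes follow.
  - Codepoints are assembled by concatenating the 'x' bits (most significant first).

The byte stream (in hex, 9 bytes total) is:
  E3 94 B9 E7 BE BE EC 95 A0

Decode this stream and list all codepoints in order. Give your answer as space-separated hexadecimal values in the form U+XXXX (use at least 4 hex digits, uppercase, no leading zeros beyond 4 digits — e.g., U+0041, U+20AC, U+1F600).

Byte[0]=E3: 3-byte lead, need 2 cont bytes. acc=0x3
Byte[1]=94: continuation. acc=(acc<<6)|0x14=0xD4
Byte[2]=B9: continuation. acc=(acc<<6)|0x39=0x3539
Completed: cp=U+3539 (starts at byte 0)
Byte[3]=E7: 3-byte lead, need 2 cont bytes. acc=0x7
Byte[4]=BE: continuation. acc=(acc<<6)|0x3E=0x1FE
Byte[5]=BE: continuation. acc=(acc<<6)|0x3E=0x7FBE
Completed: cp=U+7FBE (starts at byte 3)
Byte[6]=EC: 3-byte lead, need 2 cont bytes. acc=0xC
Byte[7]=95: continuation. acc=(acc<<6)|0x15=0x315
Byte[8]=A0: continuation. acc=(acc<<6)|0x20=0xC560
Completed: cp=U+C560 (starts at byte 6)

Answer: U+3539 U+7FBE U+C560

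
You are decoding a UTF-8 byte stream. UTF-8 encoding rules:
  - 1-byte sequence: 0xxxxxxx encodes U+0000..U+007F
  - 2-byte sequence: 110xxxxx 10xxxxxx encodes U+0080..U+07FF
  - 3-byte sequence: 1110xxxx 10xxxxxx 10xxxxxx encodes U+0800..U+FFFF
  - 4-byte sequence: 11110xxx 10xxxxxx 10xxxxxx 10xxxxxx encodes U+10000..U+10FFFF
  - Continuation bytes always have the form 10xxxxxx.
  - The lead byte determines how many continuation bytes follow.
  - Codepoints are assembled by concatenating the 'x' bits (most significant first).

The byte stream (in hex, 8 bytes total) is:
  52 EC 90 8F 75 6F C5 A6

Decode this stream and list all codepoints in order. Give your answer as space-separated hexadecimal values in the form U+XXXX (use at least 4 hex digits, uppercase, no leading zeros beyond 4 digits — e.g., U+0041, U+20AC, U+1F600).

Answer: U+0052 U+C40F U+0075 U+006F U+0166

Derivation:
Byte[0]=52: 1-byte ASCII. cp=U+0052
Byte[1]=EC: 3-byte lead, need 2 cont bytes. acc=0xC
Byte[2]=90: continuation. acc=(acc<<6)|0x10=0x310
Byte[3]=8F: continuation. acc=(acc<<6)|0x0F=0xC40F
Completed: cp=U+C40F (starts at byte 1)
Byte[4]=75: 1-byte ASCII. cp=U+0075
Byte[5]=6F: 1-byte ASCII. cp=U+006F
Byte[6]=C5: 2-byte lead, need 1 cont bytes. acc=0x5
Byte[7]=A6: continuation. acc=(acc<<6)|0x26=0x166
Completed: cp=U+0166 (starts at byte 6)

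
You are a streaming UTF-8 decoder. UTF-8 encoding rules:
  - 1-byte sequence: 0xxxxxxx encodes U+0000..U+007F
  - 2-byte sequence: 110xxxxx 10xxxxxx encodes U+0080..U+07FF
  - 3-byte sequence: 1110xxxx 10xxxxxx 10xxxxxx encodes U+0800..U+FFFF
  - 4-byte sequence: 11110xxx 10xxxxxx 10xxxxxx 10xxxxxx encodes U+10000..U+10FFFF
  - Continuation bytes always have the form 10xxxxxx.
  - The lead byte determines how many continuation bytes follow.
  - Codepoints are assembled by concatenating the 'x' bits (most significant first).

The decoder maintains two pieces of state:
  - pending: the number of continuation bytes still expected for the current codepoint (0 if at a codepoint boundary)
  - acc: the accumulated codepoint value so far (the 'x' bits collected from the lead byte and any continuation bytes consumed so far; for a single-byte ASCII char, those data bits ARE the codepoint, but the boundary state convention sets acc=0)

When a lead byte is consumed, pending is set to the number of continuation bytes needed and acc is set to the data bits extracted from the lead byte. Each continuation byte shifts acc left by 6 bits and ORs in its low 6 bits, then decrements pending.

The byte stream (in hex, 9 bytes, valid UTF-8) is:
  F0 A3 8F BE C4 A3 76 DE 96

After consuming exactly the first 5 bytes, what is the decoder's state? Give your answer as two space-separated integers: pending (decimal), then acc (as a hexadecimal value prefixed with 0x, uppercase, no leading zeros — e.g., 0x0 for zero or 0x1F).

Answer: 1 0x4

Derivation:
Byte[0]=F0: 4-byte lead. pending=3, acc=0x0
Byte[1]=A3: continuation. acc=(acc<<6)|0x23=0x23, pending=2
Byte[2]=8F: continuation. acc=(acc<<6)|0x0F=0x8CF, pending=1
Byte[3]=BE: continuation. acc=(acc<<6)|0x3E=0x233FE, pending=0
Byte[4]=C4: 2-byte lead. pending=1, acc=0x4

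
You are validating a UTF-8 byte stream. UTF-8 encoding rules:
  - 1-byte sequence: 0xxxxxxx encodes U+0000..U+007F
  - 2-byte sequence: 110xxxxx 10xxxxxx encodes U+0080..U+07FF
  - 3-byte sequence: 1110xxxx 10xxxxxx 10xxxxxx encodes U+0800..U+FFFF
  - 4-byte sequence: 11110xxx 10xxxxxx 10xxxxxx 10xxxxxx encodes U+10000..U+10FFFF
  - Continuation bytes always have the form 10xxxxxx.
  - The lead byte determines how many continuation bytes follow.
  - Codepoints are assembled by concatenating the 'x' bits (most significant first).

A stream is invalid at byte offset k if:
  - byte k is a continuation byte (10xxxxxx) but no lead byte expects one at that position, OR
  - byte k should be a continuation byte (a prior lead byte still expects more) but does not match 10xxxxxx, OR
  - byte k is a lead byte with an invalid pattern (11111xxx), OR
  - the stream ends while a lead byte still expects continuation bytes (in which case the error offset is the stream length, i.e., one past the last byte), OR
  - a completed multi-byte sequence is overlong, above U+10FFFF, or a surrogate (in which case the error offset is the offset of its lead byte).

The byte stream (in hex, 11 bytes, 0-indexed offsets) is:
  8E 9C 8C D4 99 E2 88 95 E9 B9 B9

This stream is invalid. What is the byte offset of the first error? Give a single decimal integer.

Byte[0]=8E: INVALID lead byte (not 0xxx/110x/1110/11110)

Answer: 0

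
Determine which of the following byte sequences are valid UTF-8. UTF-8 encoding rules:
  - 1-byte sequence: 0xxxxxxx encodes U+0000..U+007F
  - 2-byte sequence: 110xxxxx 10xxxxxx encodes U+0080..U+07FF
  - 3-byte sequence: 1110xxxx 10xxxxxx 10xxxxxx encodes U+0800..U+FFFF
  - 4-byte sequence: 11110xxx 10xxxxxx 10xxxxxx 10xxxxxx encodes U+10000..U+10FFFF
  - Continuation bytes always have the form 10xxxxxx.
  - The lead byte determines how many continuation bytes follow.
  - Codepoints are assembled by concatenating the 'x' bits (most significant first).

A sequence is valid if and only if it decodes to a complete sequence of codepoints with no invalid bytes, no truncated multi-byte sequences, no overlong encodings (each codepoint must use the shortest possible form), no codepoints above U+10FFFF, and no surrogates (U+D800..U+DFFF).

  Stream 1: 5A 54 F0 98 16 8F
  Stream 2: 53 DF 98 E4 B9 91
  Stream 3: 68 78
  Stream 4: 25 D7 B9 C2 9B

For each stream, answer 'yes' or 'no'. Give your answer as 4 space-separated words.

Answer: no yes yes yes

Derivation:
Stream 1: error at byte offset 4. INVALID
Stream 2: decodes cleanly. VALID
Stream 3: decodes cleanly. VALID
Stream 4: decodes cleanly. VALID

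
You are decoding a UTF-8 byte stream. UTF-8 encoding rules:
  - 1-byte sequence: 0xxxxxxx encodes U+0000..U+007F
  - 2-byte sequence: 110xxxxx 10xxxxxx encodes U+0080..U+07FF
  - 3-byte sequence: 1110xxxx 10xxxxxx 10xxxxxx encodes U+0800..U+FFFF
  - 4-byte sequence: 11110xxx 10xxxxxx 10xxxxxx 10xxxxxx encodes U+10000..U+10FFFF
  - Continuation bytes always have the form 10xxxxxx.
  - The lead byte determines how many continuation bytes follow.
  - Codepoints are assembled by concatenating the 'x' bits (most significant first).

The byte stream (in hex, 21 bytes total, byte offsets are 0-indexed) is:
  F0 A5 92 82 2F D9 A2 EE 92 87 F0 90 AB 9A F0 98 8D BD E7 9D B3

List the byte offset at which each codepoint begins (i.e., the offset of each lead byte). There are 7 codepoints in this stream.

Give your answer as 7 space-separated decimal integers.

Answer: 0 4 5 7 10 14 18

Derivation:
Byte[0]=F0: 4-byte lead, need 3 cont bytes. acc=0x0
Byte[1]=A5: continuation. acc=(acc<<6)|0x25=0x25
Byte[2]=92: continuation. acc=(acc<<6)|0x12=0x952
Byte[3]=82: continuation. acc=(acc<<6)|0x02=0x25482
Completed: cp=U+25482 (starts at byte 0)
Byte[4]=2F: 1-byte ASCII. cp=U+002F
Byte[5]=D9: 2-byte lead, need 1 cont bytes. acc=0x19
Byte[6]=A2: continuation. acc=(acc<<6)|0x22=0x662
Completed: cp=U+0662 (starts at byte 5)
Byte[7]=EE: 3-byte lead, need 2 cont bytes. acc=0xE
Byte[8]=92: continuation. acc=(acc<<6)|0x12=0x392
Byte[9]=87: continuation. acc=(acc<<6)|0x07=0xE487
Completed: cp=U+E487 (starts at byte 7)
Byte[10]=F0: 4-byte lead, need 3 cont bytes. acc=0x0
Byte[11]=90: continuation. acc=(acc<<6)|0x10=0x10
Byte[12]=AB: continuation. acc=(acc<<6)|0x2B=0x42B
Byte[13]=9A: continuation. acc=(acc<<6)|0x1A=0x10ADA
Completed: cp=U+10ADA (starts at byte 10)
Byte[14]=F0: 4-byte lead, need 3 cont bytes. acc=0x0
Byte[15]=98: continuation. acc=(acc<<6)|0x18=0x18
Byte[16]=8D: continuation. acc=(acc<<6)|0x0D=0x60D
Byte[17]=BD: continuation. acc=(acc<<6)|0x3D=0x1837D
Completed: cp=U+1837D (starts at byte 14)
Byte[18]=E7: 3-byte lead, need 2 cont bytes. acc=0x7
Byte[19]=9D: continuation. acc=(acc<<6)|0x1D=0x1DD
Byte[20]=B3: continuation. acc=(acc<<6)|0x33=0x7773
Completed: cp=U+7773 (starts at byte 18)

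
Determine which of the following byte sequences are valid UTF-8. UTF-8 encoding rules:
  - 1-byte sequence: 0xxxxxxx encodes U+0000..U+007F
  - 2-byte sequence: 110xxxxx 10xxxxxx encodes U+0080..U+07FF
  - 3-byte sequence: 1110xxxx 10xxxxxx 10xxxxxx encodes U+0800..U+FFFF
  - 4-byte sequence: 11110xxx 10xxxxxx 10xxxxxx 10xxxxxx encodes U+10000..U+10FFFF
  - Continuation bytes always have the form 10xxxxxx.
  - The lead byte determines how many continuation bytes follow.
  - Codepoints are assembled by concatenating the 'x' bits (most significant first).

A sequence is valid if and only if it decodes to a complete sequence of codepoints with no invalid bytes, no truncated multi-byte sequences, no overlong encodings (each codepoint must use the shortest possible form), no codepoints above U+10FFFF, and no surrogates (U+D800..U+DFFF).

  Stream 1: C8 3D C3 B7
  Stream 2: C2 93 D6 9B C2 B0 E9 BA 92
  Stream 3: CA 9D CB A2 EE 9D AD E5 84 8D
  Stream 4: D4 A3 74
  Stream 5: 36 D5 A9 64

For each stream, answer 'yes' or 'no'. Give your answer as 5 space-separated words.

Answer: no yes yes yes yes

Derivation:
Stream 1: error at byte offset 1. INVALID
Stream 2: decodes cleanly. VALID
Stream 3: decodes cleanly. VALID
Stream 4: decodes cleanly. VALID
Stream 5: decodes cleanly. VALID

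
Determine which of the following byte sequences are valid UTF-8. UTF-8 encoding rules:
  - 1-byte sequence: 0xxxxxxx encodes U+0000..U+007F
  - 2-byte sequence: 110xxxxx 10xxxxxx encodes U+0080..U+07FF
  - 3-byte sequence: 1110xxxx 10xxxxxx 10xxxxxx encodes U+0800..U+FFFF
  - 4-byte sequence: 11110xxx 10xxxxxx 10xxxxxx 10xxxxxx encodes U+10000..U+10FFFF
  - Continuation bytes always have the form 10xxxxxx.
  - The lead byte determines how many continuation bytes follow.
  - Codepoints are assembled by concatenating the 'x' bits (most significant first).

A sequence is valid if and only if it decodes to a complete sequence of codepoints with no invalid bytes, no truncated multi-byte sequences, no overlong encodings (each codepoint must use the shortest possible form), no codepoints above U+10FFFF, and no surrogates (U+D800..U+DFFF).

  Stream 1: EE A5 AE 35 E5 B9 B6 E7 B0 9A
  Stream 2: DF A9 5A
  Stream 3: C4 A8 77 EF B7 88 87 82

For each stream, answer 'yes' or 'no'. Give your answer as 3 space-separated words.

Answer: yes yes no

Derivation:
Stream 1: decodes cleanly. VALID
Stream 2: decodes cleanly. VALID
Stream 3: error at byte offset 6. INVALID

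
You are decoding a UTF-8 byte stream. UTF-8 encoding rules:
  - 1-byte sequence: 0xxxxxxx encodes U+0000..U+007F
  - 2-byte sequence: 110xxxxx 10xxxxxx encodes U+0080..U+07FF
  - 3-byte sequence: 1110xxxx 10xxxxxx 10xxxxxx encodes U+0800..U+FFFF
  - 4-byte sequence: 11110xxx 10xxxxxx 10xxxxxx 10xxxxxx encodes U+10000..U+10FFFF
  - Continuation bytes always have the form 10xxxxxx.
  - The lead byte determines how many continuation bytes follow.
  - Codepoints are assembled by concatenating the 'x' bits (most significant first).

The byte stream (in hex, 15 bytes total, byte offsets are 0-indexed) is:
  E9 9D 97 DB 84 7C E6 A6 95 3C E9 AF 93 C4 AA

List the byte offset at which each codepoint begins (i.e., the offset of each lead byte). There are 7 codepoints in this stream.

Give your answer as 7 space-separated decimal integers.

Answer: 0 3 5 6 9 10 13

Derivation:
Byte[0]=E9: 3-byte lead, need 2 cont bytes. acc=0x9
Byte[1]=9D: continuation. acc=(acc<<6)|0x1D=0x25D
Byte[2]=97: continuation. acc=(acc<<6)|0x17=0x9757
Completed: cp=U+9757 (starts at byte 0)
Byte[3]=DB: 2-byte lead, need 1 cont bytes. acc=0x1B
Byte[4]=84: continuation. acc=(acc<<6)|0x04=0x6C4
Completed: cp=U+06C4 (starts at byte 3)
Byte[5]=7C: 1-byte ASCII. cp=U+007C
Byte[6]=E6: 3-byte lead, need 2 cont bytes. acc=0x6
Byte[7]=A6: continuation. acc=(acc<<6)|0x26=0x1A6
Byte[8]=95: continuation. acc=(acc<<6)|0x15=0x6995
Completed: cp=U+6995 (starts at byte 6)
Byte[9]=3C: 1-byte ASCII. cp=U+003C
Byte[10]=E9: 3-byte lead, need 2 cont bytes. acc=0x9
Byte[11]=AF: continuation. acc=(acc<<6)|0x2F=0x26F
Byte[12]=93: continuation. acc=(acc<<6)|0x13=0x9BD3
Completed: cp=U+9BD3 (starts at byte 10)
Byte[13]=C4: 2-byte lead, need 1 cont bytes. acc=0x4
Byte[14]=AA: continuation. acc=(acc<<6)|0x2A=0x12A
Completed: cp=U+012A (starts at byte 13)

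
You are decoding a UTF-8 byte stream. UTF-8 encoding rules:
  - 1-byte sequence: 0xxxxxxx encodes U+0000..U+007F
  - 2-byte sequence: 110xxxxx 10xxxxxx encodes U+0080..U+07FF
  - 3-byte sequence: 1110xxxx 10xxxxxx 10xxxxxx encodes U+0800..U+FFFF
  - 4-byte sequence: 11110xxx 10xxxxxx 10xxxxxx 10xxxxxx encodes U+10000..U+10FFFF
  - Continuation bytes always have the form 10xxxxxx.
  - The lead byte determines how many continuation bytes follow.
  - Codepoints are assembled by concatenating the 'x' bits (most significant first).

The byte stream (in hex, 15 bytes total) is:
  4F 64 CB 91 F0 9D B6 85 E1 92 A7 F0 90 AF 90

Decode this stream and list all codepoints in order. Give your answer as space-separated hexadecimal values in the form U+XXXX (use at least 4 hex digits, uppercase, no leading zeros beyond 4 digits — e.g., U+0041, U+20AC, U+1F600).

Byte[0]=4F: 1-byte ASCII. cp=U+004F
Byte[1]=64: 1-byte ASCII. cp=U+0064
Byte[2]=CB: 2-byte lead, need 1 cont bytes. acc=0xB
Byte[3]=91: continuation. acc=(acc<<6)|0x11=0x2D1
Completed: cp=U+02D1 (starts at byte 2)
Byte[4]=F0: 4-byte lead, need 3 cont bytes. acc=0x0
Byte[5]=9D: continuation. acc=(acc<<6)|0x1D=0x1D
Byte[6]=B6: continuation. acc=(acc<<6)|0x36=0x776
Byte[7]=85: continuation. acc=(acc<<6)|0x05=0x1DD85
Completed: cp=U+1DD85 (starts at byte 4)
Byte[8]=E1: 3-byte lead, need 2 cont bytes. acc=0x1
Byte[9]=92: continuation. acc=(acc<<6)|0x12=0x52
Byte[10]=A7: continuation. acc=(acc<<6)|0x27=0x14A7
Completed: cp=U+14A7 (starts at byte 8)
Byte[11]=F0: 4-byte lead, need 3 cont bytes. acc=0x0
Byte[12]=90: continuation. acc=(acc<<6)|0x10=0x10
Byte[13]=AF: continuation. acc=(acc<<6)|0x2F=0x42F
Byte[14]=90: continuation. acc=(acc<<6)|0x10=0x10BD0
Completed: cp=U+10BD0 (starts at byte 11)

Answer: U+004F U+0064 U+02D1 U+1DD85 U+14A7 U+10BD0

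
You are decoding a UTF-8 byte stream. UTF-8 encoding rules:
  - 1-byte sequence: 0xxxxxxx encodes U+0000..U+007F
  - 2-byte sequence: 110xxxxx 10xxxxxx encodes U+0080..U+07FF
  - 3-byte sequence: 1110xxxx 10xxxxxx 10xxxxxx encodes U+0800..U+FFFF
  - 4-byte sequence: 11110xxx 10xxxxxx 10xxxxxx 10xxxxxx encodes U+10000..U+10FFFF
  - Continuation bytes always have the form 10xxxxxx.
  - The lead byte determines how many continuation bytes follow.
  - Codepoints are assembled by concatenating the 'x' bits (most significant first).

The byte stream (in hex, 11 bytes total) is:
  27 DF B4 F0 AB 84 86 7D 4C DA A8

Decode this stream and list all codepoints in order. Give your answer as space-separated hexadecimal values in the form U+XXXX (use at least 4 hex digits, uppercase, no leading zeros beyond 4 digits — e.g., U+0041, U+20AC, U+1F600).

Answer: U+0027 U+07F4 U+2B106 U+007D U+004C U+06A8

Derivation:
Byte[0]=27: 1-byte ASCII. cp=U+0027
Byte[1]=DF: 2-byte lead, need 1 cont bytes. acc=0x1F
Byte[2]=B4: continuation. acc=(acc<<6)|0x34=0x7F4
Completed: cp=U+07F4 (starts at byte 1)
Byte[3]=F0: 4-byte lead, need 3 cont bytes. acc=0x0
Byte[4]=AB: continuation. acc=(acc<<6)|0x2B=0x2B
Byte[5]=84: continuation. acc=(acc<<6)|0x04=0xAC4
Byte[6]=86: continuation. acc=(acc<<6)|0x06=0x2B106
Completed: cp=U+2B106 (starts at byte 3)
Byte[7]=7D: 1-byte ASCII. cp=U+007D
Byte[8]=4C: 1-byte ASCII. cp=U+004C
Byte[9]=DA: 2-byte lead, need 1 cont bytes. acc=0x1A
Byte[10]=A8: continuation. acc=(acc<<6)|0x28=0x6A8
Completed: cp=U+06A8 (starts at byte 9)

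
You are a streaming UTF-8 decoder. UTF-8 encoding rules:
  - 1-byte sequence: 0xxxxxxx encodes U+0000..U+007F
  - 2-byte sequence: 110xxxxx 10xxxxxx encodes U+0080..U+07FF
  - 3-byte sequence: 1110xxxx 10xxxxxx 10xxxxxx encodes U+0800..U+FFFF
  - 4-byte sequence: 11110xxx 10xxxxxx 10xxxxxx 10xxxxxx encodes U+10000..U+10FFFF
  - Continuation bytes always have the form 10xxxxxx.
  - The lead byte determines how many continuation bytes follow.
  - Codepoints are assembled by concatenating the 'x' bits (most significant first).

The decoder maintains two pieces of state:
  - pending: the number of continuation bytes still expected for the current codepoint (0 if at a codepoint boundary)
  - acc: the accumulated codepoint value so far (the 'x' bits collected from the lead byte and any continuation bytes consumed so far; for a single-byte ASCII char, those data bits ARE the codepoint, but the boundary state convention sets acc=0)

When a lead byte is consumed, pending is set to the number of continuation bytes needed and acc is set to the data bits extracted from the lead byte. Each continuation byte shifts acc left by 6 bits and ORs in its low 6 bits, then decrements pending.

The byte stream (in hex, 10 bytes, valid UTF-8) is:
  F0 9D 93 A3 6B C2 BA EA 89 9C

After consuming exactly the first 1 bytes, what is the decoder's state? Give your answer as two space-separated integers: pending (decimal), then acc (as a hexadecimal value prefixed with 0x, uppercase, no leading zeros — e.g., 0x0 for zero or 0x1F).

Answer: 3 0x0

Derivation:
Byte[0]=F0: 4-byte lead. pending=3, acc=0x0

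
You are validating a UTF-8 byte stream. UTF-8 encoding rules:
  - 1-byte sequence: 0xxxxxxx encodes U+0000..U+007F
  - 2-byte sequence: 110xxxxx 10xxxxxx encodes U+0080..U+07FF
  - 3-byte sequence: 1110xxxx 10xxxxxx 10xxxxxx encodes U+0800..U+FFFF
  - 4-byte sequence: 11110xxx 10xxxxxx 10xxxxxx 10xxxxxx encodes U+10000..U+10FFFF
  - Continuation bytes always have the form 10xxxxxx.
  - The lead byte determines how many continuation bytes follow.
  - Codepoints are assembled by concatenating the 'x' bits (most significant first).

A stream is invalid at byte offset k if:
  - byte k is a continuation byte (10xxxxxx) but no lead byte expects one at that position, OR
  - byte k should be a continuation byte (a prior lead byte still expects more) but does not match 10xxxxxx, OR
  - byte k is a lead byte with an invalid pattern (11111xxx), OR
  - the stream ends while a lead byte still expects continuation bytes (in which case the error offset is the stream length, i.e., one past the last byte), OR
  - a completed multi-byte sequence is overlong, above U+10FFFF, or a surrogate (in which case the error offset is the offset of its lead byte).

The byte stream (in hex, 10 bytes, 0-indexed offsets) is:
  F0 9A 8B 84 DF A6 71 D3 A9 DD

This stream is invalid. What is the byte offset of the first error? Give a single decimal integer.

Byte[0]=F0: 4-byte lead, need 3 cont bytes. acc=0x0
Byte[1]=9A: continuation. acc=(acc<<6)|0x1A=0x1A
Byte[2]=8B: continuation. acc=(acc<<6)|0x0B=0x68B
Byte[3]=84: continuation. acc=(acc<<6)|0x04=0x1A2C4
Completed: cp=U+1A2C4 (starts at byte 0)
Byte[4]=DF: 2-byte lead, need 1 cont bytes. acc=0x1F
Byte[5]=A6: continuation. acc=(acc<<6)|0x26=0x7E6
Completed: cp=U+07E6 (starts at byte 4)
Byte[6]=71: 1-byte ASCII. cp=U+0071
Byte[7]=D3: 2-byte lead, need 1 cont bytes. acc=0x13
Byte[8]=A9: continuation. acc=(acc<<6)|0x29=0x4E9
Completed: cp=U+04E9 (starts at byte 7)
Byte[9]=DD: 2-byte lead, need 1 cont bytes. acc=0x1D
Byte[10]: stream ended, expected continuation. INVALID

Answer: 10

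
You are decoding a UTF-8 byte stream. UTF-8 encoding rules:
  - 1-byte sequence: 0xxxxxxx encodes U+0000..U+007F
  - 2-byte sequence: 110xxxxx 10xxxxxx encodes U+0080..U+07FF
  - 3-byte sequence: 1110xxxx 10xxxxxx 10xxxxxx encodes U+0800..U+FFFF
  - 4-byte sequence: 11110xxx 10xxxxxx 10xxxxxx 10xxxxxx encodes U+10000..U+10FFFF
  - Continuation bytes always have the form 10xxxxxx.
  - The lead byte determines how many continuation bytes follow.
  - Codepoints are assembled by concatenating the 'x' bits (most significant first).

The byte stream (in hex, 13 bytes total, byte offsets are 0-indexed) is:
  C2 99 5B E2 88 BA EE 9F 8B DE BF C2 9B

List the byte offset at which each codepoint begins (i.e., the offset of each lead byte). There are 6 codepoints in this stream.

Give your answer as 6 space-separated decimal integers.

Byte[0]=C2: 2-byte lead, need 1 cont bytes. acc=0x2
Byte[1]=99: continuation. acc=(acc<<6)|0x19=0x99
Completed: cp=U+0099 (starts at byte 0)
Byte[2]=5B: 1-byte ASCII. cp=U+005B
Byte[3]=E2: 3-byte lead, need 2 cont bytes. acc=0x2
Byte[4]=88: continuation. acc=(acc<<6)|0x08=0x88
Byte[5]=BA: continuation. acc=(acc<<6)|0x3A=0x223A
Completed: cp=U+223A (starts at byte 3)
Byte[6]=EE: 3-byte lead, need 2 cont bytes. acc=0xE
Byte[7]=9F: continuation. acc=(acc<<6)|0x1F=0x39F
Byte[8]=8B: continuation. acc=(acc<<6)|0x0B=0xE7CB
Completed: cp=U+E7CB (starts at byte 6)
Byte[9]=DE: 2-byte lead, need 1 cont bytes. acc=0x1E
Byte[10]=BF: continuation. acc=(acc<<6)|0x3F=0x7BF
Completed: cp=U+07BF (starts at byte 9)
Byte[11]=C2: 2-byte lead, need 1 cont bytes. acc=0x2
Byte[12]=9B: continuation. acc=(acc<<6)|0x1B=0x9B
Completed: cp=U+009B (starts at byte 11)

Answer: 0 2 3 6 9 11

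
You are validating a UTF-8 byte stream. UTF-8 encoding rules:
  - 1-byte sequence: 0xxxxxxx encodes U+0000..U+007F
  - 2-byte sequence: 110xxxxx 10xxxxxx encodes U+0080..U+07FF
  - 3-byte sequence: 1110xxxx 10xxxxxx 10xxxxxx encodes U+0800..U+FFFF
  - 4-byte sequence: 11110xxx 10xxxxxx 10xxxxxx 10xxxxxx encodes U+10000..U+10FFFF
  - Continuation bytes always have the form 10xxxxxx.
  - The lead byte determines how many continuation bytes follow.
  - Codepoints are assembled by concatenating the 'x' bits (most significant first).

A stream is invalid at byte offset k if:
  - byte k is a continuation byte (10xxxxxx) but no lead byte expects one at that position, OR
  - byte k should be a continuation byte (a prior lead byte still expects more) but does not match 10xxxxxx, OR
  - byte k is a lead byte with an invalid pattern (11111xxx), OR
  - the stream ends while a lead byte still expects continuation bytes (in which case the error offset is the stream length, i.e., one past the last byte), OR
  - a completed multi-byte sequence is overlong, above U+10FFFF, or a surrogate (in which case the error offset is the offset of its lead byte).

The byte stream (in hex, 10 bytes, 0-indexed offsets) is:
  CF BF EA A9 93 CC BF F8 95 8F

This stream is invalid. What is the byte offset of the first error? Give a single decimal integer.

Byte[0]=CF: 2-byte lead, need 1 cont bytes. acc=0xF
Byte[1]=BF: continuation. acc=(acc<<6)|0x3F=0x3FF
Completed: cp=U+03FF (starts at byte 0)
Byte[2]=EA: 3-byte lead, need 2 cont bytes. acc=0xA
Byte[3]=A9: continuation. acc=(acc<<6)|0x29=0x2A9
Byte[4]=93: continuation. acc=(acc<<6)|0x13=0xAA53
Completed: cp=U+AA53 (starts at byte 2)
Byte[5]=CC: 2-byte lead, need 1 cont bytes. acc=0xC
Byte[6]=BF: continuation. acc=(acc<<6)|0x3F=0x33F
Completed: cp=U+033F (starts at byte 5)
Byte[7]=F8: INVALID lead byte (not 0xxx/110x/1110/11110)

Answer: 7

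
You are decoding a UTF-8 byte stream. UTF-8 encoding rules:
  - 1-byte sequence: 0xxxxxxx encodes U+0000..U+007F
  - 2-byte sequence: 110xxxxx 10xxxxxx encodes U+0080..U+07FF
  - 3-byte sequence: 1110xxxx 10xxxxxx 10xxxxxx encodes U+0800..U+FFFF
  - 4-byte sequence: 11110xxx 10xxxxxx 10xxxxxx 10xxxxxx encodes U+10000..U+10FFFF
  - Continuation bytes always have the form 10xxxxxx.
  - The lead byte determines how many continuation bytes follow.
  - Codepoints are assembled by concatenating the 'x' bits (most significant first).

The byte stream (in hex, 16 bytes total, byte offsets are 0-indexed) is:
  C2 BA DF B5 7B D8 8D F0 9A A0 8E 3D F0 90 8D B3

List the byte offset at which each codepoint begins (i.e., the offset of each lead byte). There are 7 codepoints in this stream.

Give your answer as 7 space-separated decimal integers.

Answer: 0 2 4 5 7 11 12

Derivation:
Byte[0]=C2: 2-byte lead, need 1 cont bytes. acc=0x2
Byte[1]=BA: continuation. acc=(acc<<6)|0x3A=0xBA
Completed: cp=U+00BA (starts at byte 0)
Byte[2]=DF: 2-byte lead, need 1 cont bytes. acc=0x1F
Byte[3]=B5: continuation. acc=(acc<<6)|0x35=0x7F5
Completed: cp=U+07F5 (starts at byte 2)
Byte[4]=7B: 1-byte ASCII. cp=U+007B
Byte[5]=D8: 2-byte lead, need 1 cont bytes. acc=0x18
Byte[6]=8D: continuation. acc=(acc<<6)|0x0D=0x60D
Completed: cp=U+060D (starts at byte 5)
Byte[7]=F0: 4-byte lead, need 3 cont bytes. acc=0x0
Byte[8]=9A: continuation. acc=(acc<<6)|0x1A=0x1A
Byte[9]=A0: continuation. acc=(acc<<6)|0x20=0x6A0
Byte[10]=8E: continuation. acc=(acc<<6)|0x0E=0x1A80E
Completed: cp=U+1A80E (starts at byte 7)
Byte[11]=3D: 1-byte ASCII. cp=U+003D
Byte[12]=F0: 4-byte lead, need 3 cont bytes. acc=0x0
Byte[13]=90: continuation. acc=(acc<<6)|0x10=0x10
Byte[14]=8D: continuation. acc=(acc<<6)|0x0D=0x40D
Byte[15]=B3: continuation. acc=(acc<<6)|0x33=0x10373
Completed: cp=U+10373 (starts at byte 12)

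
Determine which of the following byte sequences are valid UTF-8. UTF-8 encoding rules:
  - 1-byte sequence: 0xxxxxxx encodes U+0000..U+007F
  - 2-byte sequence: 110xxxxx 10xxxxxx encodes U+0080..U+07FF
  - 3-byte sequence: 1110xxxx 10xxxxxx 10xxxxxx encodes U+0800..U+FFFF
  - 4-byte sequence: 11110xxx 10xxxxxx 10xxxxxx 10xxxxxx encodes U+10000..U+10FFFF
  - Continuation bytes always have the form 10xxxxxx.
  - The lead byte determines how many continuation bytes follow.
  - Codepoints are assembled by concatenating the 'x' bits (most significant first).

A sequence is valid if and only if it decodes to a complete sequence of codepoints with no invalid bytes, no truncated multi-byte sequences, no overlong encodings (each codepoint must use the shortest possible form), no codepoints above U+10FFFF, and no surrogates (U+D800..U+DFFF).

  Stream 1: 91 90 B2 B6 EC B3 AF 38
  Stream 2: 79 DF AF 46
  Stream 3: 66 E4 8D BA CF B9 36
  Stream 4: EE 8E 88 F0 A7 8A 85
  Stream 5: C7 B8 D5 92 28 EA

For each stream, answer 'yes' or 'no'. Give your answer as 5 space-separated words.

Stream 1: error at byte offset 0. INVALID
Stream 2: decodes cleanly. VALID
Stream 3: decodes cleanly. VALID
Stream 4: decodes cleanly. VALID
Stream 5: error at byte offset 6. INVALID

Answer: no yes yes yes no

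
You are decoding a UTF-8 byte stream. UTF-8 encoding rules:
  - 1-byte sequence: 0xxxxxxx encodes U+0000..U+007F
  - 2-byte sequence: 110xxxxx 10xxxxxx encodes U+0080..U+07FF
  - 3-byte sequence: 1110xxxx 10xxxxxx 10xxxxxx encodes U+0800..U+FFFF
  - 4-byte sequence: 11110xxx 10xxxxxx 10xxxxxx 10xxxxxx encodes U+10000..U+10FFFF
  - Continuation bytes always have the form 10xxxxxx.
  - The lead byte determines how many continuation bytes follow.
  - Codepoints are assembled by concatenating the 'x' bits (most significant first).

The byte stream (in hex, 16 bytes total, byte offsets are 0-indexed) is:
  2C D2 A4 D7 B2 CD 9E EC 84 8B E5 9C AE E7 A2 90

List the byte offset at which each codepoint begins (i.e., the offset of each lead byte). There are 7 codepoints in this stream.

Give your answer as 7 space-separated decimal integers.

Answer: 0 1 3 5 7 10 13

Derivation:
Byte[0]=2C: 1-byte ASCII. cp=U+002C
Byte[1]=D2: 2-byte lead, need 1 cont bytes. acc=0x12
Byte[2]=A4: continuation. acc=(acc<<6)|0x24=0x4A4
Completed: cp=U+04A4 (starts at byte 1)
Byte[3]=D7: 2-byte lead, need 1 cont bytes. acc=0x17
Byte[4]=B2: continuation. acc=(acc<<6)|0x32=0x5F2
Completed: cp=U+05F2 (starts at byte 3)
Byte[5]=CD: 2-byte lead, need 1 cont bytes. acc=0xD
Byte[6]=9E: continuation. acc=(acc<<6)|0x1E=0x35E
Completed: cp=U+035E (starts at byte 5)
Byte[7]=EC: 3-byte lead, need 2 cont bytes. acc=0xC
Byte[8]=84: continuation. acc=(acc<<6)|0x04=0x304
Byte[9]=8B: continuation. acc=(acc<<6)|0x0B=0xC10B
Completed: cp=U+C10B (starts at byte 7)
Byte[10]=E5: 3-byte lead, need 2 cont bytes. acc=0x5
Byte[11]=9C: continuation. acc=(acc<<6)|0x1C=0x15C
Byte[12]=AE: continuation. acc=(acc<<6)|0x2E=0x572E
Completed: cp=U+572E (starts at byte 10)
Byte[13]=E7: 3-byte lead, need 2 cont bytes. acc=0x7
Byte[14]=A2: continuation. acc=(acc<<6)|0x22=0x1E2
Byte[15]=90: continuation. acc=(acc<<6)|0x10=0x7890
Completed: cp=U+7890 (starts at byte 13)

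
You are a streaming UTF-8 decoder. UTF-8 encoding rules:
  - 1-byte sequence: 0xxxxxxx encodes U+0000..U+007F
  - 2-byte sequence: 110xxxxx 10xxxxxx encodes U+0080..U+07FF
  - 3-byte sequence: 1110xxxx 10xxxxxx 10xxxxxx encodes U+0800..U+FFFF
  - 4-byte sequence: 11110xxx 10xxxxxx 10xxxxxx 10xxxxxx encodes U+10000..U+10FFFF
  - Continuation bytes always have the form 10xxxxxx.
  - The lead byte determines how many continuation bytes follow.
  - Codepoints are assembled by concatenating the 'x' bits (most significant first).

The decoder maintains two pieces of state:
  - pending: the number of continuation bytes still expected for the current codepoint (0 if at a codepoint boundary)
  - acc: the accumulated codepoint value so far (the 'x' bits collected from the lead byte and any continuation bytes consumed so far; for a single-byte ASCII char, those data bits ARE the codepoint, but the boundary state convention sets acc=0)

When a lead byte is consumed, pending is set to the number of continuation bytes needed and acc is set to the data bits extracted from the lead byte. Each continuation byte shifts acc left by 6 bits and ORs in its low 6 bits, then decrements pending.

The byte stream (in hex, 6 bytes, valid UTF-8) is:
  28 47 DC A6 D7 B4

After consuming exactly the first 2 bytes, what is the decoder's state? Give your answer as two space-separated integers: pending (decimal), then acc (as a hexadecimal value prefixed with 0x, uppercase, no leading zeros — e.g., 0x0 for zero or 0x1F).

Answer: 0 0x0

Derivation:
Byte[0]=28: 1-byte. pending=0, acc=0x0
Byte[1]=47: 1-byte. pending=0, acc=0x0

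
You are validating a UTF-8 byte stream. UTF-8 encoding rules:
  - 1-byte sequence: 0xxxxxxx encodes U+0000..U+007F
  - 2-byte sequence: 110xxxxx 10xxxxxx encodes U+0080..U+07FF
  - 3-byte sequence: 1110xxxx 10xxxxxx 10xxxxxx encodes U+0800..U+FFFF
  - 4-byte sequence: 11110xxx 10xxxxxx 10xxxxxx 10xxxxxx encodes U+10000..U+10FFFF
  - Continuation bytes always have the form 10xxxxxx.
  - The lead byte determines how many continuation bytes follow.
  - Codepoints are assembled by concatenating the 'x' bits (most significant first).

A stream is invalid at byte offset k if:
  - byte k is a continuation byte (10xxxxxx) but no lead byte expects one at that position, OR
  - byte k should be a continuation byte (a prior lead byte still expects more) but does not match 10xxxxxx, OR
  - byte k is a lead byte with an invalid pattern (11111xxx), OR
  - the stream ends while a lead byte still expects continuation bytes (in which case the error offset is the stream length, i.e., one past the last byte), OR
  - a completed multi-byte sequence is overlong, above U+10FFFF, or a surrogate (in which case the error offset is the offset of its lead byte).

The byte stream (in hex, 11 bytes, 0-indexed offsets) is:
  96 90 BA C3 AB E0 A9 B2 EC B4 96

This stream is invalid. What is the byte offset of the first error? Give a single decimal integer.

Answer: 0

Derivation:
Byte[0]=96: INVALID lead byte (not 0xxx/110x/1110/11110)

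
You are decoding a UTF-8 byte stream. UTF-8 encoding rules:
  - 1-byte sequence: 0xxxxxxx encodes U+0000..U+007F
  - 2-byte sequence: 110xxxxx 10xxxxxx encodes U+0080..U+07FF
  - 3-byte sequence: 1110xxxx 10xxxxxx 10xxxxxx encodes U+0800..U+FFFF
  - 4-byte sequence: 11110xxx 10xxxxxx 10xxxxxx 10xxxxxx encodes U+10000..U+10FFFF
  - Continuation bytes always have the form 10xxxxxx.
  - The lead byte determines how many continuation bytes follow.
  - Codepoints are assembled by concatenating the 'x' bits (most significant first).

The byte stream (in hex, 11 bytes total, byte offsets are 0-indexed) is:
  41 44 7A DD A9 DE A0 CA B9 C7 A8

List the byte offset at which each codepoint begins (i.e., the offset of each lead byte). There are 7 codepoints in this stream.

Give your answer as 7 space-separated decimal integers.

Answer: 0 1 2 3 5 7 9

Derivation:
Byte[0]=41: 1-byte ASCII. cp=U+0041
Byte[1]=44: 1-byte ASCII. cp=U+0044
Byte[2]=7A: 1-byte ASCII. cp=U+007A
Byte[3]=DD: 2-byte lead, need 1 cont bytes. acc=0x1D
Byte[4]=A9: continuation. acc=(acc<<6)|0x29=0x769
Completed: cp=U+0769 (starts at byte 3)
Byte[5]=DE: 2-byte lead, need 1 cont bytes. acc=0x1E
Byte[6]=A0: continuation. acc=(acc<<6)|0x20=0x7A0
Completed: cp=U+07A0 (starts at byte 5)
Byte[7]=CA: 2-byte lead, need 1 cont bytes. acc=0xA
Byte[8]=B9: continuation. acc=(acc<<6)|0x39=0x2B9
Completed: cp=U+02B9 (starts at byte 7)
Byte[9]=C7: 2-byte lead, need 1 cont bytes. acc=0x7
Byte[10]=A8: continuation. acc=(acc<<6)|0x28=0x1E8
Completed: cp=U+01E8 (starts at byte 9)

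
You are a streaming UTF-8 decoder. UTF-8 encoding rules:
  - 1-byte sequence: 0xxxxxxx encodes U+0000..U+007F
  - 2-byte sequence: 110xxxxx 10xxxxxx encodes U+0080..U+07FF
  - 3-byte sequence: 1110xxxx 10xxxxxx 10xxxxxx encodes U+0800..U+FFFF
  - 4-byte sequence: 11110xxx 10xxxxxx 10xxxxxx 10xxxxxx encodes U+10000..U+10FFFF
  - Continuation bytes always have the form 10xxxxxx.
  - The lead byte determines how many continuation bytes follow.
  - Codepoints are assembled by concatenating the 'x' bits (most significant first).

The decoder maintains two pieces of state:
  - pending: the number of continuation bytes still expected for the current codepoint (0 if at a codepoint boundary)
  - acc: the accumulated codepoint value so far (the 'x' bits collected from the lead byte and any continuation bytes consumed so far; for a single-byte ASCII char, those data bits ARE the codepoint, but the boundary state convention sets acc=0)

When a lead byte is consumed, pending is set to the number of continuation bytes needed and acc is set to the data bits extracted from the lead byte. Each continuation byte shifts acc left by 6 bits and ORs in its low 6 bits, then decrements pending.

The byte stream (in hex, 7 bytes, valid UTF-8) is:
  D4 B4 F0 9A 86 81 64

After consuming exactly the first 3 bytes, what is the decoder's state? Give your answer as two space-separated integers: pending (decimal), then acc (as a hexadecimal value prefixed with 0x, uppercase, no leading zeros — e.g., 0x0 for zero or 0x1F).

Answer: 3 0x0

Derivation:
Byte[0]=D4: 2-byte lead. pending=1, acc=0x14
Byte[1]=B4: continuation. acc=(acc<<6)|0x34=0x534, pending=0
Byte[2]=F0: 4-byte lead. pending=3, acc=0x0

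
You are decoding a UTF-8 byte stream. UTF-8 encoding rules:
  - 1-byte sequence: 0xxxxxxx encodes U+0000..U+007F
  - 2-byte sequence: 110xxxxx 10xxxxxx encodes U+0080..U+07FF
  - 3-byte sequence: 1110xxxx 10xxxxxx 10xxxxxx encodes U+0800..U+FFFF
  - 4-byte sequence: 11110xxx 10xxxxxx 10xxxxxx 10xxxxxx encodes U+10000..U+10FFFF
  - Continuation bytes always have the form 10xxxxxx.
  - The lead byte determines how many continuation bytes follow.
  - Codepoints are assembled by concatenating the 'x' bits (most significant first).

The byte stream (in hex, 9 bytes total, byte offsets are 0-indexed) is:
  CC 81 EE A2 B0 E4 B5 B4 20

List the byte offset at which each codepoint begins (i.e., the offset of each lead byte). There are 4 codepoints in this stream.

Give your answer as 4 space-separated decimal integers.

Byte[0]=CC: 2-byte lead, need 1 cont bytes. acc=0xC
Byte[1]=81: continuation. acc=(acc<<6)|0x01=0x301
Completed: cp=U+0301 (starts at byte 0)
Byte[2]=EE: 3-byte lead, need 2 cont bytes. acc=0xE
Byte[3]=A2: continuation. acc=(acc<<6)|0x22=0x3A2
Byte[4]=B0: continuation. acc=(acc<<6)|0x30=0xE8B0
Completed: cp=U+E8B0 (starts at byte 2)
Byte[5]=E4: 3-byte lead, need 2 cont bytes. acc=0x4
Byte[6]=B5: continuation. acc=(acc<<6)|0x35=0x135
Byte[7]=B4: continuation. acc=(acc<<6)|0x34=0x4D74
Completed: cp=U+4D74 (starts at byte 5)
Byte[8]=20: 1-byte ASCII. cp=U+0020

Answer: 0 2 5 8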